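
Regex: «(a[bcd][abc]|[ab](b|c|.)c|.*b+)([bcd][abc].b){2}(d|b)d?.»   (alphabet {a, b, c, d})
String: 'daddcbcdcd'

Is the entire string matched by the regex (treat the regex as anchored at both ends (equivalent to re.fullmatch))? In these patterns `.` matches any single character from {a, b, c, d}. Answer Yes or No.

No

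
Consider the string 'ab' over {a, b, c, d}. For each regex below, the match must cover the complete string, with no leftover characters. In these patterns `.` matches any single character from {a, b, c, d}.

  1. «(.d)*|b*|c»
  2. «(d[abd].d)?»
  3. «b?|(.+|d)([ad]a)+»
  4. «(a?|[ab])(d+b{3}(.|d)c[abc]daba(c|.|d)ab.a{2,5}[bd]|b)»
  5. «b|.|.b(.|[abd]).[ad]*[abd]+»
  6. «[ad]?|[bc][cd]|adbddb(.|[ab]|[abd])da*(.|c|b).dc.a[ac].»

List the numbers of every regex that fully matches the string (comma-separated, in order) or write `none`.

4

1 → no match
2 → no match
3 → no match
4 → match
5 → no match
6 → no match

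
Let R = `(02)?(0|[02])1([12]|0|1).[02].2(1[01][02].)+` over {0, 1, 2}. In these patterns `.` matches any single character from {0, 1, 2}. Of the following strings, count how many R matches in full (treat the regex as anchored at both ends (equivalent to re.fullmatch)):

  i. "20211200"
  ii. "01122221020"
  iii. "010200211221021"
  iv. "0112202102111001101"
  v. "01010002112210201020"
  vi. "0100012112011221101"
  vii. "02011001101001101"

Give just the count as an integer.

i. "20211200" → no match
ii. "01122221020" → match
iii → match
iv → match
v → no match
vi → match
vii → no match
Total matched: 4

4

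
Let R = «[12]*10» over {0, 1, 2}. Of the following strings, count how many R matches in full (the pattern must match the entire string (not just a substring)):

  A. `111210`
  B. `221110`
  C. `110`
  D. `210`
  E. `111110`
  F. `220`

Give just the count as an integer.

5

A → match
B → match
C → match
D → match
E → match
F → no match — must end with `10`
Total matched: 5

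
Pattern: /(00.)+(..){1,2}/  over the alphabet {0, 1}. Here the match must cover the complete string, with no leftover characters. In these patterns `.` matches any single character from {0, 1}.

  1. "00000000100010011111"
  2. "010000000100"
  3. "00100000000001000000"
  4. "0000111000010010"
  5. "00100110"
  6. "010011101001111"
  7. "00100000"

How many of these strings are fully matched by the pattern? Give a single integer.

1 → no match
2 → no match — must start with "00"
3 → no match
4 → no match
5 → match
6 → no match — must start with "00"
7 → match
Total matched: 2

2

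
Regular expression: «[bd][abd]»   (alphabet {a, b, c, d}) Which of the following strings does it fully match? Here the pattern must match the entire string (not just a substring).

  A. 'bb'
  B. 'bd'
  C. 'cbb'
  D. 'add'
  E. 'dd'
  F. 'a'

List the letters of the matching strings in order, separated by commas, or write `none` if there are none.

A, B, E

A → match
B → match
C → no match
D → no match
E → match
F → no match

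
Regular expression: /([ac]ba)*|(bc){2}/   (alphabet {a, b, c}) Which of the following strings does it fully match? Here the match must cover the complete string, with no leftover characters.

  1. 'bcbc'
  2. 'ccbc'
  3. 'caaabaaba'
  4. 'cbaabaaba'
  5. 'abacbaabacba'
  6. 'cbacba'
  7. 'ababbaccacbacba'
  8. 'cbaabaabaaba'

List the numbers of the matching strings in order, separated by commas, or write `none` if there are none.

1 → match
2 → no match
3 → no match
4 → match
5 → match
6 → match
7 → no match
8 → match

1, 4, 5, 6, 8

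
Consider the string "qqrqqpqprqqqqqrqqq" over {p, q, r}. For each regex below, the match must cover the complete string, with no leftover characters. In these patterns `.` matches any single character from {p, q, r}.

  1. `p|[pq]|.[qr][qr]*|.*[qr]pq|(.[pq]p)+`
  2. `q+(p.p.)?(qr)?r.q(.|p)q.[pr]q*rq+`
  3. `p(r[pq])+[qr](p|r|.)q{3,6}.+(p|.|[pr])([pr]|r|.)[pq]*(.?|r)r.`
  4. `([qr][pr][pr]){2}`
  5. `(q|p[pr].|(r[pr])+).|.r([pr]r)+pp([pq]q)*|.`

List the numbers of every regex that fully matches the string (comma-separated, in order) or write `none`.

1 → no match
2 → match
3 → no match — must start with "pr"
4 → no match
5 → no match

2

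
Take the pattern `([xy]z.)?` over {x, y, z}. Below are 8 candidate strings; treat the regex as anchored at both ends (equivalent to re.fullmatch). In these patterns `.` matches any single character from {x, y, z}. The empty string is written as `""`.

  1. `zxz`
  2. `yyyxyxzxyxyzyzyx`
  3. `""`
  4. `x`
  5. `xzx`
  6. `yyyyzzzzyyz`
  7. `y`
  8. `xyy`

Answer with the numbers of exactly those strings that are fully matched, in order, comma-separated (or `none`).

3, 5

1 → no match
2 → no match
3 → match
4 → no match
5 → match
6 → no match
7 → no match
8 → no match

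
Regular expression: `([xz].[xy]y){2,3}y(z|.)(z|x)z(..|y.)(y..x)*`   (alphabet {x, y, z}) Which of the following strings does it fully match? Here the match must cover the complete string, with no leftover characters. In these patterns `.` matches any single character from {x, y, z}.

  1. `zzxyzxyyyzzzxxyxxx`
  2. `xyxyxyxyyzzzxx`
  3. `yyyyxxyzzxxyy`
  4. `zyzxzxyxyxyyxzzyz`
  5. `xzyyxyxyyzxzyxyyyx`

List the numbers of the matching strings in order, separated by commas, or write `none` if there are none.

1, 2, 5

1 → match
2 → match
3 → no match
4 → no match
5 → match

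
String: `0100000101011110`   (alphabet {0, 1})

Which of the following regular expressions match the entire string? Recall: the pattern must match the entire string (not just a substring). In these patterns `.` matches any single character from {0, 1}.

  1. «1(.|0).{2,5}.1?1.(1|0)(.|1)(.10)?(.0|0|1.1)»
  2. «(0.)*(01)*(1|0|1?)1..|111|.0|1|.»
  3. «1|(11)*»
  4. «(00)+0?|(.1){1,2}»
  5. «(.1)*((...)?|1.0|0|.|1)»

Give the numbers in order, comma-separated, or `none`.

1 → no match — must start with `1`
2 → match
3 → no match
4 → no match
5 → no match

2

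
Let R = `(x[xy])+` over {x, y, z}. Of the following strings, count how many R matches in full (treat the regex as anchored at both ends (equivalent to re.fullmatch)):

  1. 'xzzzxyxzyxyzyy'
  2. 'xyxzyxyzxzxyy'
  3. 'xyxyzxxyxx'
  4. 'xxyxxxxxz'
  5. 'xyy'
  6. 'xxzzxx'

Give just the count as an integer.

1 → no match
2 → no match
3 → no match
4 → no match
5 → no match
6 → no match
Total matched: 0

0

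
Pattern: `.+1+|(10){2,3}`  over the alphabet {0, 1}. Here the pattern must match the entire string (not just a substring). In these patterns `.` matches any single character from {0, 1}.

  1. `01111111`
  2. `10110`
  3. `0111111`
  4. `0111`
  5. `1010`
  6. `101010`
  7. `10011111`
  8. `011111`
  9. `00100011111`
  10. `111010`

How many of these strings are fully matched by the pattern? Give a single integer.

8

1 → match
2 → no match
3 → match
4 → match
5 → match
6 → match
7 → match
8 → match
9 → match
10 → no match
Total matched: 8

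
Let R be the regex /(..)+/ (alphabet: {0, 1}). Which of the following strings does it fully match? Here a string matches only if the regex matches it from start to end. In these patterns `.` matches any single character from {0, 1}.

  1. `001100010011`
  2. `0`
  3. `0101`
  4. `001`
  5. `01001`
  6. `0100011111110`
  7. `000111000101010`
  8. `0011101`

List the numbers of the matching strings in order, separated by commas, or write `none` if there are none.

1 → match
2 → no match
3 → match
4 → no match
5 → no match
6 → no match
7 → no match
8 → no match

1, 3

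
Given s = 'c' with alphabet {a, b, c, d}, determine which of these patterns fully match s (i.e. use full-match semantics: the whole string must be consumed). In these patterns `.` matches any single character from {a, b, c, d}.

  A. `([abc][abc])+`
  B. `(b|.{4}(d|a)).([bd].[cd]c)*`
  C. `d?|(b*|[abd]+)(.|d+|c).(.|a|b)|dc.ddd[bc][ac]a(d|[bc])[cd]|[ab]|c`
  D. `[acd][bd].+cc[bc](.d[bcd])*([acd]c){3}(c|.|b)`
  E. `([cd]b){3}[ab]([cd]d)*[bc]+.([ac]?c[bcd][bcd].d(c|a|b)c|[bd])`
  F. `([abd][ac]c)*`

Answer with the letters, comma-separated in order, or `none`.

C

A → no match
B → no match
C → match
D → no match
E → no match
F → no match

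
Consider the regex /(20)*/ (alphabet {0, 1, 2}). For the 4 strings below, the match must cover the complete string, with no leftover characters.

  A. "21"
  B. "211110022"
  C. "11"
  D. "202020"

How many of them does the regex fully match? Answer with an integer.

A → no match
B → no match
C → no match
D → match
Total matched: 1

1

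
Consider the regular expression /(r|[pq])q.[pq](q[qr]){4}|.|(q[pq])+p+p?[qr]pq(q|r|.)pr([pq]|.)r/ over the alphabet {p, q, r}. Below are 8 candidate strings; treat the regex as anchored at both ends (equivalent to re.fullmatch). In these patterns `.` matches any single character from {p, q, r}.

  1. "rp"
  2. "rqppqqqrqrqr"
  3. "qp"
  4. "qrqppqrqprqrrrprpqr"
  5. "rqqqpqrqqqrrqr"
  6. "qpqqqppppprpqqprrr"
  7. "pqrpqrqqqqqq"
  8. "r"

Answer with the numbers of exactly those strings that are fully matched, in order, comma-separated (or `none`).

2, 6, 7, 8

1 → no match
2 → match
3 → no match
4 → no match
5 → no match
6 → match
7 → match
8 → match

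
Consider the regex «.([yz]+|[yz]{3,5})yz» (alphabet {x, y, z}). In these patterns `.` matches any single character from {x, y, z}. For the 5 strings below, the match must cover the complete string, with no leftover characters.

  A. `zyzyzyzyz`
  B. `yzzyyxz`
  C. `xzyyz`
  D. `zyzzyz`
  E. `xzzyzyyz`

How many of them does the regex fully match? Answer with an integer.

A → match
B → no match — must end with `yz`
C → match
D → match
E → match
Total matched: 4

4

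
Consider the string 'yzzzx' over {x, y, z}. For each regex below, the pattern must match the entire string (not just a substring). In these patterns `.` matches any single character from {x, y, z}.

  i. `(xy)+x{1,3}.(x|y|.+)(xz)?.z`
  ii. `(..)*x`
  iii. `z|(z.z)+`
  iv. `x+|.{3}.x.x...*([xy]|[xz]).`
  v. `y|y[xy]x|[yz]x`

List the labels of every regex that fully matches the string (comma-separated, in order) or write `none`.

ii

i → no match — must start with 'xy'
ii → match
iii → no match — must start with 'z'
iv → no match
v → no match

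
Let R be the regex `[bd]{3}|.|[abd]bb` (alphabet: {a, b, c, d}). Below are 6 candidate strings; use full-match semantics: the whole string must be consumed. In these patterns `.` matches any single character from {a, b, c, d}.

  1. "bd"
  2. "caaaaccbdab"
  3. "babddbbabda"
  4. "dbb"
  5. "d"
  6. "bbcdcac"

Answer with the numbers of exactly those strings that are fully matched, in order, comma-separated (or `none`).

1 → no match
2 → no match
3 → no match
4 → match
5 → match
6 → no match

4, 5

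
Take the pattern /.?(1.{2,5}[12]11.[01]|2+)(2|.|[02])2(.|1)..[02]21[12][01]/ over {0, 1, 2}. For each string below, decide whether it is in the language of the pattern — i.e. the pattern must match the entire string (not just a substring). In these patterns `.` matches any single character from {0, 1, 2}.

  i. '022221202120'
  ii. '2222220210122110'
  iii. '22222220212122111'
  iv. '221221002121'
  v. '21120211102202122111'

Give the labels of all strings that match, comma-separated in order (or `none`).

i, ii, iii, iv, v

i. '022221202120' → match
ii → match
iii → match
iv. '221221002121' → match
v → match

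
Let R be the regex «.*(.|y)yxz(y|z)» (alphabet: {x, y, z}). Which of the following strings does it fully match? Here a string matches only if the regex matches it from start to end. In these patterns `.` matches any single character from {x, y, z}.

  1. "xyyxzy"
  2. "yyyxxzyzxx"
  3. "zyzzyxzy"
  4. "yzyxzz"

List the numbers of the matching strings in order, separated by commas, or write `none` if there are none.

1, 3, 4

1 → match
2 → no match
3 → match
4 → match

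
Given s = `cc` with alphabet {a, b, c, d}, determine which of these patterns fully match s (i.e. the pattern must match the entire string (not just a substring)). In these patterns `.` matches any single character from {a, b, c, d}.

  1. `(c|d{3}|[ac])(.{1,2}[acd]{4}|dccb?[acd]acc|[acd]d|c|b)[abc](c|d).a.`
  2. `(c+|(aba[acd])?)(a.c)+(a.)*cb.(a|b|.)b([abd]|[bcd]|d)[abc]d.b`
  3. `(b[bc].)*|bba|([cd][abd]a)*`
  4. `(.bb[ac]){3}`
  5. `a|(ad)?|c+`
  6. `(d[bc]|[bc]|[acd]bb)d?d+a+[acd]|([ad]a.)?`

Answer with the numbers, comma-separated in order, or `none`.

5

1 → no match
2 → no match — must end with `b`
3 → no match
4 → no match
5 → match
6 → no match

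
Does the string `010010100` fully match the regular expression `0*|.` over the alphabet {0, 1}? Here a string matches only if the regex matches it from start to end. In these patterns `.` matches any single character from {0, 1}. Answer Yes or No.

No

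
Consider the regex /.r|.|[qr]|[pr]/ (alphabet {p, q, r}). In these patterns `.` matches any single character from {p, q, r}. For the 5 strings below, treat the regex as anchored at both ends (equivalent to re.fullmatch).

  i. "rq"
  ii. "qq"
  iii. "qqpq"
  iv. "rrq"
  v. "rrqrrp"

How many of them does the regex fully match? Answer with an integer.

0

i → no match
ii → no match
iii → no match
iv → no match
v → no match
Total matched: 0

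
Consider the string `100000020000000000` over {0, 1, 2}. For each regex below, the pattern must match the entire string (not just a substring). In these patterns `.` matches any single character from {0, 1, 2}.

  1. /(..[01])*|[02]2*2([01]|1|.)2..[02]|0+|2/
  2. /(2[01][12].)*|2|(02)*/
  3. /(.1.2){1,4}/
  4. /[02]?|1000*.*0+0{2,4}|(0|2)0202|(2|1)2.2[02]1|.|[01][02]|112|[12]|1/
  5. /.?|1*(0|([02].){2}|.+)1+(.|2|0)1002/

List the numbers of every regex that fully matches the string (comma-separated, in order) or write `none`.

1, 4

1 → match
2 → no match
3 → no match — must end with `2`
4 → match
5 → no match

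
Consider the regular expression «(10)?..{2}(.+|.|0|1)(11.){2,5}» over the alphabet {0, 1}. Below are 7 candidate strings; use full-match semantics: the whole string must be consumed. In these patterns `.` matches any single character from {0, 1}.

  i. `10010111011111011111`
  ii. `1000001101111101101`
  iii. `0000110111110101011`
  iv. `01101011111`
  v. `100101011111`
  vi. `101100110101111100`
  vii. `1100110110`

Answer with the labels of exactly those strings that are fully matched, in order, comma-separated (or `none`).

i → no match
ii → no match
iii → no match
iv → no match
v → no match
vi → no match
vii → match

vii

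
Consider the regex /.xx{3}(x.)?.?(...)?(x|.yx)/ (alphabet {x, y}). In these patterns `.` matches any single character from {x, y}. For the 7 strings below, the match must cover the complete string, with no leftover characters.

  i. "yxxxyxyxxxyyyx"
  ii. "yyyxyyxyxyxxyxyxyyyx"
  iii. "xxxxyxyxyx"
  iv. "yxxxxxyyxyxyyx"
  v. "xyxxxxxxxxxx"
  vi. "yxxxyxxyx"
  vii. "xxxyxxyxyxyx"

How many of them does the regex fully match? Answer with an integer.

i → no match
ii → no match
iii → no match
iv → match
v → no match
vi → no match
vii → no match
Total matched: 1

1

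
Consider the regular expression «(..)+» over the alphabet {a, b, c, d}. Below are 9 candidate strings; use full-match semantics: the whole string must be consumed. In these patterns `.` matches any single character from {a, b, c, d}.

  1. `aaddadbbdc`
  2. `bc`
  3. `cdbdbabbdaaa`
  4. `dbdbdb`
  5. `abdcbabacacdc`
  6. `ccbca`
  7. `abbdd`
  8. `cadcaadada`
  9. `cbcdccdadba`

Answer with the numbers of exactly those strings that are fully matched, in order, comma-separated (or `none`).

1, 2, 3, 4, 8

1. `aaddadbbdc` → match
2. `bc` → match
3. `cdbdbabbdaaa` → match
4. `dbdbdb` → match
5 → no match
6. `ccbca` → no match
7. `abbdd` → no match
8. `cadcaadada` → match
9. `cbcdccdadba` → no match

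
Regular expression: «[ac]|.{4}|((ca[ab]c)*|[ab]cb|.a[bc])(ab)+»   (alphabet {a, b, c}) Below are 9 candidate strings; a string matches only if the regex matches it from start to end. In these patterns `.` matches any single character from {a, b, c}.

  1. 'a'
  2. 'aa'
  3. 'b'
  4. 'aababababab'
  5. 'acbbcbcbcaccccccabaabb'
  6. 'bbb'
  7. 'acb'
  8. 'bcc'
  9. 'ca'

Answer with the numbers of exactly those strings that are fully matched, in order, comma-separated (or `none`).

1 → match
2 → no match
3 → no match
4 → match
5 → no match
6 → no match
7 → no match
8 → no match
9 → no match

1, 4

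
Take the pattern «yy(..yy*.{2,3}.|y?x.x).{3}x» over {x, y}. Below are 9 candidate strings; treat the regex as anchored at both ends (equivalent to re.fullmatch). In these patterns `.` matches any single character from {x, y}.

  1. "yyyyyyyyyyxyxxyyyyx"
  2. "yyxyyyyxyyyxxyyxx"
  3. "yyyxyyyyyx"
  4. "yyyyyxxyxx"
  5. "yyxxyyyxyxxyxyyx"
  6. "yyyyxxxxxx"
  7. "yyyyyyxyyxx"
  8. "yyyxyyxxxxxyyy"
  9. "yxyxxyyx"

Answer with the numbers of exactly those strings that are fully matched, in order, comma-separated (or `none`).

none

1 → no match
2 → no match
3. "yyyxyyyyyx" → no match
4. "yyyyyxxyxx" → no match
5 → no match
6. "yyyyxxxxxx" → no match
7. "yyyyyyxyyxx" → no match
8 → no match — must end with "x"
9. "yxyxxyyx" → no match — must start with "yy"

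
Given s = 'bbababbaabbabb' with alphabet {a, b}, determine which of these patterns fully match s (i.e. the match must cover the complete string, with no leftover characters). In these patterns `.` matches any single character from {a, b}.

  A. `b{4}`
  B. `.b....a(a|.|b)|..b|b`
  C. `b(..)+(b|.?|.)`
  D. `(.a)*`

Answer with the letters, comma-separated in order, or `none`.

A → no match
B → no match
C → match
D → no match

C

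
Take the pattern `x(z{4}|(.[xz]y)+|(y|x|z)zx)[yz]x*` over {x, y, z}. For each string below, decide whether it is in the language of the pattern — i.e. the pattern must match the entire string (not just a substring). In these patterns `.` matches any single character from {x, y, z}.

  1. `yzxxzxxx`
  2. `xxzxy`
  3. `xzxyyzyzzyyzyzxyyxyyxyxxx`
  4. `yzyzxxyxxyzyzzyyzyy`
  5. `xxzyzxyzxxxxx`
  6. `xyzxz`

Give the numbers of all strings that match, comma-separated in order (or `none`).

2, 5, 6

1 → no match — must start with `x`
2 → match
3 → no match
4 → no match — must start with `x`
5 → match
6 → match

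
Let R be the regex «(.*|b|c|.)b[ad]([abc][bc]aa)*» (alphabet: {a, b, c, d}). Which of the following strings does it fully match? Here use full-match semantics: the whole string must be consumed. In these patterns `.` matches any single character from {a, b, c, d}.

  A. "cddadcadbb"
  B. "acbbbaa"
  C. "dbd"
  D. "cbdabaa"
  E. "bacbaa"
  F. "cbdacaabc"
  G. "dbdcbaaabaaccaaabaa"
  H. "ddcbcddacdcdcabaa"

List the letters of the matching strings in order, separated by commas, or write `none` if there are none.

A → no match
B → no match
C → match
D → match
E → match
F → no match
G → match
H → no match

C, D, E, G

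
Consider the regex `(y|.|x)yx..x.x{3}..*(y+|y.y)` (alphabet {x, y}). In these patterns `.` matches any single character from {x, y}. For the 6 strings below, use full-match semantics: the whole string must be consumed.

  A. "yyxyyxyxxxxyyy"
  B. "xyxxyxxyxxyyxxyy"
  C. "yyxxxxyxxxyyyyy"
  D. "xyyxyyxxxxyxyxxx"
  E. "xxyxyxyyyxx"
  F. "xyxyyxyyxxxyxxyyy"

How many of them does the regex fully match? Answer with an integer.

A → match
B → no match
C → match
D → no match — must end with "y"
E → no match — must end with "y"
F → no match
Total matched: 2

2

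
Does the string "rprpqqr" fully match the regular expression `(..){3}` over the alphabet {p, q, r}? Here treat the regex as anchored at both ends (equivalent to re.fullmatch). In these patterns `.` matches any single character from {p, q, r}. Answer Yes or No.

No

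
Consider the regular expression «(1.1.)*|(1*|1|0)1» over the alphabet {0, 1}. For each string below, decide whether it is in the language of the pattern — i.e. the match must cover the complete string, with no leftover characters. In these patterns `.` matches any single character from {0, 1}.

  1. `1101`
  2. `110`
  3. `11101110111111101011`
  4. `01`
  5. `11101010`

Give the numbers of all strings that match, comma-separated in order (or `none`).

3, 4, 5

1 → no match
2 → no match
3 → match
4 → match
5 → match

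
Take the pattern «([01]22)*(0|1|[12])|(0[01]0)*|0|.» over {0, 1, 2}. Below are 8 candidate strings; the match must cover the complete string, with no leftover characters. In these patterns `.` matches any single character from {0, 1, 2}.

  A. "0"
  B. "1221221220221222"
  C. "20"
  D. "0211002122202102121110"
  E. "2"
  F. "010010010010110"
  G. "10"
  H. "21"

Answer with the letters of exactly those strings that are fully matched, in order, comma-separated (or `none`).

A, B, E

A → match
B → match
C → no match
D → no match
E → match
F → no match
G → no match
H → no match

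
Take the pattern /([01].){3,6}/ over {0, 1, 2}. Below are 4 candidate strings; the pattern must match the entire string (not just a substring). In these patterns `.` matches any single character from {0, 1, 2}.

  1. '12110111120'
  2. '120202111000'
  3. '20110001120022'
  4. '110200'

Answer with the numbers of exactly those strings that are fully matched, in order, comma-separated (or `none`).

2, 4

1 → no match
2 → match
3 → no match
4 → match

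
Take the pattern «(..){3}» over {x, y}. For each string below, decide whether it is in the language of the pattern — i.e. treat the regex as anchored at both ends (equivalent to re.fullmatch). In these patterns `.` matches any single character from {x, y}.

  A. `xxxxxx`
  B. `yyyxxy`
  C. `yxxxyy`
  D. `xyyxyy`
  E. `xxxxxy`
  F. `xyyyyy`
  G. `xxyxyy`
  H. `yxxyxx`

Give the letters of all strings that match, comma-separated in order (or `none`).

A → match
B → match
C → match
D → match
E → match
F → match
G → match
H → match

A, B, C, D, E, F, G, H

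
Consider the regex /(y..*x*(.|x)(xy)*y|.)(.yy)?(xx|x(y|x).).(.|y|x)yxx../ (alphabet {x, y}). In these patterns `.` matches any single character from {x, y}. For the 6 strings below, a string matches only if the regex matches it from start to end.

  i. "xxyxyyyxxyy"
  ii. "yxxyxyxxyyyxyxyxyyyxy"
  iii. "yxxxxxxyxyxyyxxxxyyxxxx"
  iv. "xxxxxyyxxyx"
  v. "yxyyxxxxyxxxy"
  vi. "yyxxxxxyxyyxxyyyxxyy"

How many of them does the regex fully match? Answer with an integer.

i → match
ii → no match
iii → match
iv → match
v → match
vi → match
Total matched: 5

5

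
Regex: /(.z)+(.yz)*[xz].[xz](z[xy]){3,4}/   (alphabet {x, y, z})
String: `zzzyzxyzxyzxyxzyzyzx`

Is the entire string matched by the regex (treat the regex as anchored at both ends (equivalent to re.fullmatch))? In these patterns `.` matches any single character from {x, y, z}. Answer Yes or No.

Yes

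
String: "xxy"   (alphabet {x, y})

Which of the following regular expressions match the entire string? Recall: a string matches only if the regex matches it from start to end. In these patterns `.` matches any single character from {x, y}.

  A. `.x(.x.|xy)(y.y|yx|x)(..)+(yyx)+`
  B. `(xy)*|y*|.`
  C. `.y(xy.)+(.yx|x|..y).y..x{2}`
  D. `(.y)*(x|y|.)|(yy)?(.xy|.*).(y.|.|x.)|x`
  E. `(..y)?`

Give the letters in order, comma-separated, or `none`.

A → no match — must end with "yyx"
B → no match
C → no match — must end with "x"
D → match
E → match

D, E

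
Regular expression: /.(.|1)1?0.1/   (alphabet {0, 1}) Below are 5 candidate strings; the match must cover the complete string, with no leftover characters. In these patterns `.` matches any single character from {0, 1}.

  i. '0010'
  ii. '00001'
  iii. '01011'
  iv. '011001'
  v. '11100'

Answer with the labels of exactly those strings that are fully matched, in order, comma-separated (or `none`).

ii, iii, iv

i → no match — must end with '1'
ii → match
iii → match
iv → match
v → no match — must end with '1'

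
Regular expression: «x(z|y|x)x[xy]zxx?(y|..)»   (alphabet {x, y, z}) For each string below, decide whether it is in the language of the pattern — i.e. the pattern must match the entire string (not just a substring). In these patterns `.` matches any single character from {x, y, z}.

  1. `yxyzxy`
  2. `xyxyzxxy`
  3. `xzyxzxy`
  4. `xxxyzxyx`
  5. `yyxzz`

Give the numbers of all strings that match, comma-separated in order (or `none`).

1 → no match — must start with `x`
2 → match
3 → no match
4 → match
5 → no match — must start with `x`

2, 4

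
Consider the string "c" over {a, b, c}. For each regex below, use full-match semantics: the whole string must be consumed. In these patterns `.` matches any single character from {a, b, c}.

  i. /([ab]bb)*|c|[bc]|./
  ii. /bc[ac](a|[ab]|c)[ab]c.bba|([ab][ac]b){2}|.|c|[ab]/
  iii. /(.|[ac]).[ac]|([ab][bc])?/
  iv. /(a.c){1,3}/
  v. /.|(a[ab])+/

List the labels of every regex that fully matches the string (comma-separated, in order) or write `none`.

i, ii, v

i → match
ii → match
iii → no match
iv → no match — must start with "a"
v → match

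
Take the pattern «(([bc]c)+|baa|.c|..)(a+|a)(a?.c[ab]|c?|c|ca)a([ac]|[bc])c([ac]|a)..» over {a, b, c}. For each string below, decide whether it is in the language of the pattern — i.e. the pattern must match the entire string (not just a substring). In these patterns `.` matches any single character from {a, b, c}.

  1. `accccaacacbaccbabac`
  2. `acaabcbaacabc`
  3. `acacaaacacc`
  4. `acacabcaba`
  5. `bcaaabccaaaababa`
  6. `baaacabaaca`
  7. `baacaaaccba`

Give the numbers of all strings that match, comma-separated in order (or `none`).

2, 3, 4, 7

1 → no match
2 → match
3 → match
4 → match
5 → no match
6 → no match
7 → match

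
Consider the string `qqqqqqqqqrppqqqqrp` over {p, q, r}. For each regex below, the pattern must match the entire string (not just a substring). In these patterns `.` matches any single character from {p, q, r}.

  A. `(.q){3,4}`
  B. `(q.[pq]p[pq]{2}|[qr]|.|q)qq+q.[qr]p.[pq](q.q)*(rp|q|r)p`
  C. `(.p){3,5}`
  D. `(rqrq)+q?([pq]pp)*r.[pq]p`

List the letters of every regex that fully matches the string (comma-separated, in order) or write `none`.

B

A → no match — must end with `q`
B → match
C → no match
D → no match — must start with `rqrq`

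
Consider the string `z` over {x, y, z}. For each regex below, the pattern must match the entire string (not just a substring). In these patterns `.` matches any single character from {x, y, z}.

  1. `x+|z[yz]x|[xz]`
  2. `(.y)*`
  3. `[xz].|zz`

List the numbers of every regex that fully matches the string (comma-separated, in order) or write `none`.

1

1 → match
2 → no match
3 → no match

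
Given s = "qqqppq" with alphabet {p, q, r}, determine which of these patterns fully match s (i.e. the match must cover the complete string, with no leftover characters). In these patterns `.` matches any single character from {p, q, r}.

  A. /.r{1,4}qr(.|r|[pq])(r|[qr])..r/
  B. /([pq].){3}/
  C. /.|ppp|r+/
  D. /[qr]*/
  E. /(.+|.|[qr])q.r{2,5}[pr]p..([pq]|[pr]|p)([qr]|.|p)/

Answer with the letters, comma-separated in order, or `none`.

A → no match — must end with "r"
B → match
C → no match
D → no match
E → no match

B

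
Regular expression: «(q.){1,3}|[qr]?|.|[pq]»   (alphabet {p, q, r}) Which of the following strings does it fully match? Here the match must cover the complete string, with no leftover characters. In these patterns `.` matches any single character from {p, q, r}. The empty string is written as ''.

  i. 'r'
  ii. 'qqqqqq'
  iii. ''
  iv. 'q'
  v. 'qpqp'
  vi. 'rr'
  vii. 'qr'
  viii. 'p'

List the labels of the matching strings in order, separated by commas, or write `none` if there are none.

i, ii, iii, iv, v, vii, viii

i → match
ii → match
iii → match
iv → match
v → match
vi → no match
vii → match
viii → match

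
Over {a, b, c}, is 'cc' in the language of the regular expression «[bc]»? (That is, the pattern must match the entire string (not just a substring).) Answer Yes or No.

No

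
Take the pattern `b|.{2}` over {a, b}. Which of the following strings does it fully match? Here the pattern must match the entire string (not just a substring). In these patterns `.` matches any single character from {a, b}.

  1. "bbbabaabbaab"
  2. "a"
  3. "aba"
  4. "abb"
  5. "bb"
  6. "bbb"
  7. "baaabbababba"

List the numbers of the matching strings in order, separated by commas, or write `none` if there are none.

1 → no match
2 → no match
3 → no match
4 → no match
5 → match
6 → no match
7 → no match

5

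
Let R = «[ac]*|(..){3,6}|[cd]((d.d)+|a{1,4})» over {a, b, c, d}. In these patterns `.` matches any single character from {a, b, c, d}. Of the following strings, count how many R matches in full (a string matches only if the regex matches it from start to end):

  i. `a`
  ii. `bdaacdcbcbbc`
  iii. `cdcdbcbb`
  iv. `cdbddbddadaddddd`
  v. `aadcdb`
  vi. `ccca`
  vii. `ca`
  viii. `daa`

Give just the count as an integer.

i → match
ii → match
iii → match
iv → no match
v → match
vi → match
vii → match
viii → match
Total matched: 7

7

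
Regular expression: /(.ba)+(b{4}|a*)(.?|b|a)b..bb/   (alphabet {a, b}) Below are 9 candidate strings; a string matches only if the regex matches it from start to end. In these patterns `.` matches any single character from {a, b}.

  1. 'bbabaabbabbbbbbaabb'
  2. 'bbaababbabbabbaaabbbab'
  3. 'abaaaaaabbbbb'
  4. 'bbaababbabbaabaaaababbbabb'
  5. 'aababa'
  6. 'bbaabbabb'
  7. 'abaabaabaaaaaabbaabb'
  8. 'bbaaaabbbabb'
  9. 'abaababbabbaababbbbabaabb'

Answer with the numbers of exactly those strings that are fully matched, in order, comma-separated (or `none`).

3, 6, 7, 8, 9

1 → no match
2 → no match — must end with 'bb'
3 → match
4 → no match
5 → no match — must end with 'bb'
6 → match
7 → match
8 → match
9 → match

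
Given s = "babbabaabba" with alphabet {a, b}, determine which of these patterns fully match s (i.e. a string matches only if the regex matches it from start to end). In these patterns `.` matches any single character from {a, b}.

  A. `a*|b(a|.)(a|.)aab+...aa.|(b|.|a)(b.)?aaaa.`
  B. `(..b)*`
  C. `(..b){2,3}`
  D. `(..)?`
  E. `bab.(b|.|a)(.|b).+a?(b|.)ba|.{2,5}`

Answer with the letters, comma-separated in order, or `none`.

E

A → no match
B → no match
C → no match — must end with "b"
D → no match
E → match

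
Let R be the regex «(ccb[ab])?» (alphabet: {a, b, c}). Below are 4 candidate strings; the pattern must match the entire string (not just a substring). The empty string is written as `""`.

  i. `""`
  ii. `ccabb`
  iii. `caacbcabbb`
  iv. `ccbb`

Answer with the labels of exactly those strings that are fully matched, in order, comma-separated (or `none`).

i, iv

i. `""` → match
ii. `ccabb` → no match
iii. `caacbcabbb` → no match
iv. `ccbb` → match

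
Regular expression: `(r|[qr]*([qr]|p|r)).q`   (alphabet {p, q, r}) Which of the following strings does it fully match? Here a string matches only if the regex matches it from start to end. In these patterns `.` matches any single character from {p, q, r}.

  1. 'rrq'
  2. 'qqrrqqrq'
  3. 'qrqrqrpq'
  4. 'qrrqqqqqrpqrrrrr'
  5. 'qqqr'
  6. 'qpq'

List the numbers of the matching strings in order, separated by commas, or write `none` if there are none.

1, 2, 3, 6

1. 'rrq' → match
2. 'qqrrqqrq' → match
3. 'qrqrqrpq' → match
4 → no match — must end with 'q'
5. 'qqqr' → no match — must end with 'q'
6. 'qpq' → match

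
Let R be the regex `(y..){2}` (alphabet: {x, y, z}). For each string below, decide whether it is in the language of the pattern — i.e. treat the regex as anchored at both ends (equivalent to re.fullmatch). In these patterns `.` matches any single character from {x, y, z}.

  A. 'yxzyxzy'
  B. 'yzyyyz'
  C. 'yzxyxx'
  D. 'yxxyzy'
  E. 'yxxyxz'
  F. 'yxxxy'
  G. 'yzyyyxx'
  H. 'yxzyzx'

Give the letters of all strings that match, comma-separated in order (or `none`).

B, C, D, E, H

A. 'yxzyxzy' → no match
B. 'yzyyyz' → match
C. 'yzxyxx' → match
D. 'yxxyzy' → match
E. 'yxxyxz' → match
F. 'yxxxy' → no match
G. 'yzyyyxx' → no match
H. 'yxzyzx' → match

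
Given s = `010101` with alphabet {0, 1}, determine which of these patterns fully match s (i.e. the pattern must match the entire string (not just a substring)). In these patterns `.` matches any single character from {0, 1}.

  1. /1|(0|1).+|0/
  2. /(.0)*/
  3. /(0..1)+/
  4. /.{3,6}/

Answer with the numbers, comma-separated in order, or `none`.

1 → match
2 → no match
3 → no match
4 → match

1, 4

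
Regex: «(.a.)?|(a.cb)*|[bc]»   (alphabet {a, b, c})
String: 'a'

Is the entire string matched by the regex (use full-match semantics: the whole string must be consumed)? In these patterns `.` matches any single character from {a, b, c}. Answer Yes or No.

No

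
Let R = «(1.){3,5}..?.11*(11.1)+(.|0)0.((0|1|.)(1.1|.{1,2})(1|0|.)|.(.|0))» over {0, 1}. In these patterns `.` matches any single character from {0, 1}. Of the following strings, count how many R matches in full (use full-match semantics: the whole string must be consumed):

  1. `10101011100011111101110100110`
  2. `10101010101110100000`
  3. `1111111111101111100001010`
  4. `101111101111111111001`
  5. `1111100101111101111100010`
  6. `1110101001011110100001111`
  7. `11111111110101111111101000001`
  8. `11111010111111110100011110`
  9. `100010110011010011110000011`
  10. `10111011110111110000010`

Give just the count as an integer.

1 → match
2 → match
3 → match
4 → no match
5 → match
6 → match
7 → match
8 → match
9 → no match
10 → match
Total matched: 8

8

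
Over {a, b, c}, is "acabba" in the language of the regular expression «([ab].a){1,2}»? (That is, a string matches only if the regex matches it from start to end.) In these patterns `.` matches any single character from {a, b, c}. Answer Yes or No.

Yes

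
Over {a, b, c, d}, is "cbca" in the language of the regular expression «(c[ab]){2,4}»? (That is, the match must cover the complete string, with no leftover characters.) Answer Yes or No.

Yes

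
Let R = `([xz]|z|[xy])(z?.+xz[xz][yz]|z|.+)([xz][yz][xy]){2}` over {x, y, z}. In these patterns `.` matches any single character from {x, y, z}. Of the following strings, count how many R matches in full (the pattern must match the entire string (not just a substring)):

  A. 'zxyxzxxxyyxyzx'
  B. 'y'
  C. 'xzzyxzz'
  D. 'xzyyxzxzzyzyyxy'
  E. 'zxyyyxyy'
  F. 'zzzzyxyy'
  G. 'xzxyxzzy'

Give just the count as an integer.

A → no match
B → no match
C → no match
D → no match
E → no match
F → match
G → match
Total matched: 2

2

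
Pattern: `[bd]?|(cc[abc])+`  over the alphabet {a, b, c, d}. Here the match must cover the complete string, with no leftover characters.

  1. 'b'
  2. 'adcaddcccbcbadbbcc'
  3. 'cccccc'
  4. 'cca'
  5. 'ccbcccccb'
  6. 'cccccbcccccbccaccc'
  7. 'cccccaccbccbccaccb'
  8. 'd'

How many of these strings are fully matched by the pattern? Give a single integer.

7

1 → match
2 → no match
3 → match
4 → match
5 → match
6 → match
7 → match
8 → match
Total matched: 7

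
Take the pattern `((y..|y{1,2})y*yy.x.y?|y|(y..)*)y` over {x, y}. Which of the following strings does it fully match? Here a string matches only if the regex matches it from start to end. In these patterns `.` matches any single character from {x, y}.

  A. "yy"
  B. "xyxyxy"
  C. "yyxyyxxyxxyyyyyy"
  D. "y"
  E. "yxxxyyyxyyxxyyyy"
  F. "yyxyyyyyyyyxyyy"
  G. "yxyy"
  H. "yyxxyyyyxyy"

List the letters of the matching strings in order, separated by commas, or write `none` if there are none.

A, D, F, G

A → match
B → no match
C → no match
D → match
E → no match
F → match
G → match
H → no match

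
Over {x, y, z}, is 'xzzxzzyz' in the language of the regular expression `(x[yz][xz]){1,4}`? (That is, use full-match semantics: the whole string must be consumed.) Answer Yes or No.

No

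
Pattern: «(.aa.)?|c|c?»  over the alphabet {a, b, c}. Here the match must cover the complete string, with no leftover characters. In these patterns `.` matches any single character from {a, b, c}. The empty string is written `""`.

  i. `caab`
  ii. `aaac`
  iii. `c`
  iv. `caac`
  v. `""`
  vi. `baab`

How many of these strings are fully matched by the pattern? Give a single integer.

i. `caab` → match
ii. `aaac` → match
iii. `c` → match
iv. `caac` → match
v. `""` → match
vi. `baab` → match
Total matched: 6

6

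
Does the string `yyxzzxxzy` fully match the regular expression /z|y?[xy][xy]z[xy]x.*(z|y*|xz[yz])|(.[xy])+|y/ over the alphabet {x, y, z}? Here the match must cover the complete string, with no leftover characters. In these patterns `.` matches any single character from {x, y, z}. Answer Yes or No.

No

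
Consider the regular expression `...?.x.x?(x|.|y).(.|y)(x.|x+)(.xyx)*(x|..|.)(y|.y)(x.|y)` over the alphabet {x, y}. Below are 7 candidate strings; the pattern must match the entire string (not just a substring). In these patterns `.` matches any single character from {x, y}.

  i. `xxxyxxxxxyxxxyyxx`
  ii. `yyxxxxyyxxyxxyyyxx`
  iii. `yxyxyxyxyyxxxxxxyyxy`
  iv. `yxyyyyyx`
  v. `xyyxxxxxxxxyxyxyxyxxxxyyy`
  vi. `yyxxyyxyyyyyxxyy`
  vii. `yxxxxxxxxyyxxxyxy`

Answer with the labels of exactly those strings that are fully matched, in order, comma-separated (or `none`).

i → match
ii → no match
iii → no match
iv → no match
v → no match
vi → no match
vii → no match

i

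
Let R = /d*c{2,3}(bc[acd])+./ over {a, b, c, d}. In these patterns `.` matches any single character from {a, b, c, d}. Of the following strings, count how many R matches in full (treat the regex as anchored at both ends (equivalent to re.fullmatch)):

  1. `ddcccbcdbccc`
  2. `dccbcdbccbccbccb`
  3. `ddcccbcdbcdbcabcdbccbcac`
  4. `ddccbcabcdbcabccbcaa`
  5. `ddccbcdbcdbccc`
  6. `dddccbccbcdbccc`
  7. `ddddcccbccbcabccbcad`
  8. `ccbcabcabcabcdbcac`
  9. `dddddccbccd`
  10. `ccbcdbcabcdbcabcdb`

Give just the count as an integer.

10

1 → match
2 → match
3 → match
4 → match
5 → match
6 → match
7 → match
8 → match
9 → match
10 → match
Total matched: 10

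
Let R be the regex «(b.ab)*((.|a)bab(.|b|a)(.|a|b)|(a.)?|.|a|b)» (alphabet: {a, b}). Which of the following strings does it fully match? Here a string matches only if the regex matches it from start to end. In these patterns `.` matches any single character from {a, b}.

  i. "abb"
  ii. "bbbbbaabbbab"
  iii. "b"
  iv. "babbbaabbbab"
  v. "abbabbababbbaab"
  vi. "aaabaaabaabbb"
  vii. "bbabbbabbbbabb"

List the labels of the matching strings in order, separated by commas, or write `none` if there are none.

i → no match
ii → no match
iii → match
iv → no match
v → no match
vi → no match
vii → no match

iii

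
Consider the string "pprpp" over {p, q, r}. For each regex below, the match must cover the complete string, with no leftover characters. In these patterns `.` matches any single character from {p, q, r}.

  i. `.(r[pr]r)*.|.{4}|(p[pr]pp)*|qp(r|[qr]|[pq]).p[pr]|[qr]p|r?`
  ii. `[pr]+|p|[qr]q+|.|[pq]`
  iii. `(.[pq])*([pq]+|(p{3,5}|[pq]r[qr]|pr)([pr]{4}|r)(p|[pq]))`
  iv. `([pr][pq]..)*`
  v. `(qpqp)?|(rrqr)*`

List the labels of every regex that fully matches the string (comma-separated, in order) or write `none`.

ii, iii

i → no match
ii → match
iii → match
iv → no match
v → no match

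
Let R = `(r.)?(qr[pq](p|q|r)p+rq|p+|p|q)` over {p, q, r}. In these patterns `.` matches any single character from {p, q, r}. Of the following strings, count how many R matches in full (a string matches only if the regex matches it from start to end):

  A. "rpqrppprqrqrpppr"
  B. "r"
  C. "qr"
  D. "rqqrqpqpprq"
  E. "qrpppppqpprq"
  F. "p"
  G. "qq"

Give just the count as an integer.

1

A → no match
B. "r" → no match
C. "qr" → no match
D. "rqqrqpqpprq" → no match
E. "qrpppppqpprq" → no match
F. "p" → match
G. "qq" → no match
Total matched: 1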